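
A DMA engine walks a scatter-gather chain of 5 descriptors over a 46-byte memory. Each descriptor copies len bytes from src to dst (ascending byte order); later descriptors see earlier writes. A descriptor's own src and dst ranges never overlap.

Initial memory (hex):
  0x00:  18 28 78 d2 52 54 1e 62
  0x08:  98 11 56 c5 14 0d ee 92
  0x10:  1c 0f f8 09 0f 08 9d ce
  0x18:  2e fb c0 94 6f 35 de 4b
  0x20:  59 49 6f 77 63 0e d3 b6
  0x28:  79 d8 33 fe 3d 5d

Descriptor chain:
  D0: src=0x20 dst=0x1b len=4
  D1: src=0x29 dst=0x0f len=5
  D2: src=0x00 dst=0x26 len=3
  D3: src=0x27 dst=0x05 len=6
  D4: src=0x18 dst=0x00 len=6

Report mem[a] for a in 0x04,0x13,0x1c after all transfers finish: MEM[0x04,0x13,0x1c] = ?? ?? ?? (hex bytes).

  after D0: wrote 4B at 0x1b = 59496f77
  after D1: wrote 5B at 0x0f = d833fe3d5d
  after D2: wrote 3B at 0x26 = 182878
  after D3: wrote 6B at 0x05 = 2878d833fe3d
  after D4: wrote 6B at 0x00 = 2efbc059496f
query mem[0x04]=0x49, mem[0x13]=0x5d, mem[0x1c]=0x49

MEM[0x04,0x13,0x1c] = 49 5d 49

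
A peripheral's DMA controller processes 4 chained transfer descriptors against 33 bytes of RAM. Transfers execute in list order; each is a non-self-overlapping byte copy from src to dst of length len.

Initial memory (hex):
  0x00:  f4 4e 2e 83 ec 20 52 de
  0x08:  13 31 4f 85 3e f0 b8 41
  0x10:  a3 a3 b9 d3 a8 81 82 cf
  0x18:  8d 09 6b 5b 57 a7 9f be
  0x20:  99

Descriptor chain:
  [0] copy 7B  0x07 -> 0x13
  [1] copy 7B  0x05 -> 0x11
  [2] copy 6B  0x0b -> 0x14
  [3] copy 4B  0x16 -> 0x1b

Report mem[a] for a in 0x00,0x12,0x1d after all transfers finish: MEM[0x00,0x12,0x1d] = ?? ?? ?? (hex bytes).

#0 dst[0x13+7] := {0xde,0x13,0x31,0x4f,0x85,0x3e,0xf0}
#1 dst[0x11+7] := {0x20,0x52,0xde,0x13,0x31,0x4f,0x85}
#2 dst[0x14+6] := {0x85,0x3e,0xf0,0xb8,0x41,0xa3}
#3 dst[0x1b+4] := {0xf0,0xb8,0x41,0xa3}
query mem[0x00]=0xf4, mem[0x12]=0x52, mem[0x1d]=0x41

MEM[0x00,0x12,0x1d] = f4 52 41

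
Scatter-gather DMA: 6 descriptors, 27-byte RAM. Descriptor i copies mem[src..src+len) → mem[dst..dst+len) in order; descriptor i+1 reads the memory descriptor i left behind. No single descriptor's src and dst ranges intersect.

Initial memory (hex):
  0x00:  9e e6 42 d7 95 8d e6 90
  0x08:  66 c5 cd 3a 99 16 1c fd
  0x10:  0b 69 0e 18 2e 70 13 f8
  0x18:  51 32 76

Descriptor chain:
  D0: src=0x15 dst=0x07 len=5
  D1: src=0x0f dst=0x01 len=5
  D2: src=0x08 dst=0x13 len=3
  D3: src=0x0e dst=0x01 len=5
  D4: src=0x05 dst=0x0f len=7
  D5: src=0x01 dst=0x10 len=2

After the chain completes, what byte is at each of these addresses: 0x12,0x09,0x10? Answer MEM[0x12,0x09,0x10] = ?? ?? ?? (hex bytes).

  after D0: wrote 5B at 0x07 = 7013f85132
  after D1: wrote 5B at 0x01 = fd0b690e18
  after D2: wrote 3B at 0x13 = 13f851
  after D3: wrote 5B at 0x01 = 1cfd0b690e
  after D4: wrote 7B at 0x0f = 0ee67013f85132
  after D5: wrote 2B at 0x10 = 1cfd
query mem[0x12]=0x13, mem[0x09]=0xf8, mem[0x10]=0x1c

MEM[0x12,0x09,0x10] = 13 f8 1c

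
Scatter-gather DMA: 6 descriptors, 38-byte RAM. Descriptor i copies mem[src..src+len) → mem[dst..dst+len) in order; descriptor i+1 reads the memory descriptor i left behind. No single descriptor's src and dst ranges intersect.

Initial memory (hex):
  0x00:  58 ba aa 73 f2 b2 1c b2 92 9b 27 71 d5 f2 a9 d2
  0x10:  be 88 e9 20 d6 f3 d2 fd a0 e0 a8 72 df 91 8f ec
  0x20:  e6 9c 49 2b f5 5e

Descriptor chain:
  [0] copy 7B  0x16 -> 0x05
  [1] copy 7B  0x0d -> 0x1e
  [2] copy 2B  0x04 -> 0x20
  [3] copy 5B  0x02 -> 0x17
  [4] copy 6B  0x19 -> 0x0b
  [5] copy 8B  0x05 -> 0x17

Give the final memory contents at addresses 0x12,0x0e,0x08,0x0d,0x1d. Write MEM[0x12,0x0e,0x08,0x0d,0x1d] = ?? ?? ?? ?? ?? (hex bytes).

MEM[0x12,0x0e,0x08,0x0d,0x1d] = e9 df e0 fd f2

D0: mem[0x05..0x0b] <- [d2 fd a0 e0 a8 72 df]
D1: mem[0x1e..0x24] <- [f2 a9 d2 be 88 e9 20]
D2: mem[0x20..0x21] <- [f2 d2]
D3: mem[0x17..0x1b] <- [aa 73 f2 d2 fd]
D4: mem[0x0b..0x10] <- [f2 d2 fd df 91 f2]
D5: mem[0x17..0x1e] <- [d2 fd a0 e0 a8 72 f2 d2]
query mem[0x12]=0xe9, mem[0x0e]=0xdf, mem[0x08]=0xe0, mem[0x0d]=0xfd, mem[0x1d]=0xf2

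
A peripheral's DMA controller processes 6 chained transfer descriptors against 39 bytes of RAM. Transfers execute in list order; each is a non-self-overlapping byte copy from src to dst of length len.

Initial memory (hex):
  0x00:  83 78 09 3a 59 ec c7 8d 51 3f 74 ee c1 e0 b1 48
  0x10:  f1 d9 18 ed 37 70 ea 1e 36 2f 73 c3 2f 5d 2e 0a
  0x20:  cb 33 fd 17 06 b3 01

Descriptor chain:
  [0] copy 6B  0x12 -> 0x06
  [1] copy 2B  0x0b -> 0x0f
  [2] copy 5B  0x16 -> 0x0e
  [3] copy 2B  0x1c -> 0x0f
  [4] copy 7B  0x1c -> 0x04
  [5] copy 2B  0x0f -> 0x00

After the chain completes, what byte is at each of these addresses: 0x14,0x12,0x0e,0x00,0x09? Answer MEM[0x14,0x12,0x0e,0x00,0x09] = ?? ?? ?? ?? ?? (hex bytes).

D0: mem[0x06..0x0b] <- [18 ed 37 70 ea 1e]
D1: mem[0x0f..0x10] <- [1e c1]
D2: mem[0x0e..0x12] <- [ea 1e 36 2f 73]
D3: mem[0x0f..0x10] <- [2f 5d]
D4: mem[0x04..0x0a] <- [2f 5d 2e 0a cb 33 fd]
D5: mem[0x00..0x01] <- [2f 5d]
query mem[0x14]=0x37, mem[0x12]=0x73, mem[0x0e]=0xea, mem[0x00]=0x2f, mem[0x09]=0x33

MEM[0x14,0x12,0x0e,0x00,0x09] = 37 73 ea 2f 33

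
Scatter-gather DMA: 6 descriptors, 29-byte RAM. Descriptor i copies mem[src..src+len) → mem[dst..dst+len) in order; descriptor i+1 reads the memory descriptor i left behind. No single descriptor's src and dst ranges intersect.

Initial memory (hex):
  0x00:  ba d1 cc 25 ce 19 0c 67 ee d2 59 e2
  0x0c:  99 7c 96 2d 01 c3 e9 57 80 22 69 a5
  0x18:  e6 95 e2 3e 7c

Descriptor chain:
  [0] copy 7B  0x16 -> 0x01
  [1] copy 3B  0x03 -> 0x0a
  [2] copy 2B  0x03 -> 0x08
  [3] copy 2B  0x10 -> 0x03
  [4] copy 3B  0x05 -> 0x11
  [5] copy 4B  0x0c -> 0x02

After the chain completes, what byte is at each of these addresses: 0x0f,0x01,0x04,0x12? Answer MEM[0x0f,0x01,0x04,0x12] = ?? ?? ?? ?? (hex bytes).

MEM[0x0f,0x01,0x04,0x12] = 2d 69 96 3e

#0 dst[0x01+7] := {0x69,0xa5,0xe6,0x95,0xe2,0x3e,0x7c}
#1 dst[0x0a+3] := {0xe6,0x95,0xe2}
#2 dst[0x08+2] := {0xe6,0x95}
#3 dst[0x03+2] := {0x01,0xc3}
#4 dst[0x11+3] := {0xe2,0x3e,0x7c}
#5 dst[0x02+4] := {0xe2,0x7c,0x96,0x2d}
query mem[0x0f]=0x2d, mem[0x01]=0x69, mem[0x04]=0x96, mem[0x12]=0x3e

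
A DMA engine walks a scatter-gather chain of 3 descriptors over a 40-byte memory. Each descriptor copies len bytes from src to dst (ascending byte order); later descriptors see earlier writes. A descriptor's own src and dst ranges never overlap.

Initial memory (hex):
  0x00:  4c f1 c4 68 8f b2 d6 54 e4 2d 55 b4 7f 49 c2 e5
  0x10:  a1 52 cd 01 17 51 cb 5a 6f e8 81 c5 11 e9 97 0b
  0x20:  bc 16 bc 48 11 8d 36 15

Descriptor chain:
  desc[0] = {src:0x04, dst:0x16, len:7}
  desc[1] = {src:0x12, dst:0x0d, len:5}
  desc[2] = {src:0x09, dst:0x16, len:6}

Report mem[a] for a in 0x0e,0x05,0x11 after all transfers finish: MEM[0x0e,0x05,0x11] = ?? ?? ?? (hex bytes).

  after D0: wrote 7B at 0x16 = 8fb2d654e42d55
  after D1: wrote 5B at 0x0d = cd0117518f
  after D2: wrote 6B at 0x16 = 2d55b47fcd01
query mem[0x0e]=0x01, mem[0x05]=0xb2, mem[0x11]=0x8f

MEM[0x0e,0x05,0x11] = 01 b2 8f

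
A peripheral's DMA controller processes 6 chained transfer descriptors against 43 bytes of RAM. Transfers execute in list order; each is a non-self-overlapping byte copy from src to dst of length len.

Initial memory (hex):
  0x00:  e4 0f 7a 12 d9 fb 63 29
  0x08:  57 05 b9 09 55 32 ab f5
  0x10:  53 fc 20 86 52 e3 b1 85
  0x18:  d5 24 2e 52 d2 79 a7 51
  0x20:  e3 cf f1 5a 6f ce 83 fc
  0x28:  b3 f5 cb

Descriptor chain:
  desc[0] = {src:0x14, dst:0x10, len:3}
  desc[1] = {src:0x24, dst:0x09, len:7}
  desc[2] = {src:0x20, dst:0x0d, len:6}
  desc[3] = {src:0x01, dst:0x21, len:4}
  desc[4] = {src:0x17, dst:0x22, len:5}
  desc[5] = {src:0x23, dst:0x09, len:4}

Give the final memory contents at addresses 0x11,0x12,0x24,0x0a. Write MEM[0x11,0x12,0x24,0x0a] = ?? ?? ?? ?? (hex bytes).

#0 dst[0x10+3] := {0x52,0xe3,0xb1}
#1 dst[0x09+7] := {0x6f,0xce,0x83,0xfc,0xb3,0xf5,0xcb}
#2 dst[0x0d+6] := {0xe3,0xcf,0xf1,0x5a,0x6f,0xce}
#3 dst[0x21+4] := {0x0f,0x7a,0x12,0xd9}
#4 dst[0x22+5] := {0x85,0xd5,0x24,0x2e,0x52}
#5 dst[0x09+4] := {0xd5,0x24,0x2e,0x52}
query mem[0x11]=0x6f, mem[0x12]=0xce, mem[0x24]=0x24, mem[0x0a]=0x24

MEM[0x11,0x12,0x24,0x0a] = 6f ce 24 24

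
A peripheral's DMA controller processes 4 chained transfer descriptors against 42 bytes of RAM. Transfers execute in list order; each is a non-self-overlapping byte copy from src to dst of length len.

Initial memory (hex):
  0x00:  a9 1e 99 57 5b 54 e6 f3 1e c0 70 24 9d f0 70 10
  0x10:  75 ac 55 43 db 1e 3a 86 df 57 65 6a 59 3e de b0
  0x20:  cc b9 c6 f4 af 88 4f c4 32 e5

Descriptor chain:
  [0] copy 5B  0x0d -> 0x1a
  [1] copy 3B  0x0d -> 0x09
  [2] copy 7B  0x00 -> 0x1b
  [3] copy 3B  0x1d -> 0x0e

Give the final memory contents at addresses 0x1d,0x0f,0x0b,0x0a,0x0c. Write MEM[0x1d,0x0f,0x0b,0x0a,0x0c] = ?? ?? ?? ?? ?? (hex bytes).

MEM[0x1d,0x0f,0x0b,0x0a,0x0c] = 99 57 10 70 9d

#0 dst[0x1a+5] := {0xf0,0x70,0x10,0x75,0xac}
#1 dst[0x09+3] := {0xf0,0x70,0x10}
#2 dst[0x1b+7] := {0xa9,0x1e,0x99,0x57,0x5b,0x54,0xe6}
#3 dst[0x0e+3] := {0x99,0x57,0x5b}
query mem[0x1d]=0x99, mem[0x0f]=0x57, mem[0x0b]=0x10, mem[0x0a]=0x70, mem[0x0c]=0x9d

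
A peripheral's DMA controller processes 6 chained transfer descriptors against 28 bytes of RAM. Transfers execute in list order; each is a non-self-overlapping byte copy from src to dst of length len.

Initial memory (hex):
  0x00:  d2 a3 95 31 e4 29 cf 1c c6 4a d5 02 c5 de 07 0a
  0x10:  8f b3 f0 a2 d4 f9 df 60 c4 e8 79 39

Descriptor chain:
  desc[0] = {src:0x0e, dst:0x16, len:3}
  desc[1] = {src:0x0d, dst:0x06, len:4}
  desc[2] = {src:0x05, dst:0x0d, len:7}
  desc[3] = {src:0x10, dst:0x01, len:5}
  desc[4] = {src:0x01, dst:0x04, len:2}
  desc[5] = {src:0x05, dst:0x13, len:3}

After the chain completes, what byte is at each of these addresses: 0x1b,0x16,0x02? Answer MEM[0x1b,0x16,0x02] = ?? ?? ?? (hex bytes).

MEM[0x1b,0x16,0x02] = 39 07 8f

D0: mem[0x16..0x18] <- [07 0a 8f]
D1: mem[0x06..0x09] <- [de 07 0a 8f]
D2: mem[0x0d..0x13] <- [29 de 07 0a 8f d5 02]
D3: mem[0x01..0x05] <- [0a 8f d5 02 d4]
D4: mem[0x04..0x05] <- [0a 8f]
D5: mem[0x13..0x15] <- [8f de 07]
query mem[0x1b]=0x39, mem[0x16]=0x07, mem[0x02]=0x8f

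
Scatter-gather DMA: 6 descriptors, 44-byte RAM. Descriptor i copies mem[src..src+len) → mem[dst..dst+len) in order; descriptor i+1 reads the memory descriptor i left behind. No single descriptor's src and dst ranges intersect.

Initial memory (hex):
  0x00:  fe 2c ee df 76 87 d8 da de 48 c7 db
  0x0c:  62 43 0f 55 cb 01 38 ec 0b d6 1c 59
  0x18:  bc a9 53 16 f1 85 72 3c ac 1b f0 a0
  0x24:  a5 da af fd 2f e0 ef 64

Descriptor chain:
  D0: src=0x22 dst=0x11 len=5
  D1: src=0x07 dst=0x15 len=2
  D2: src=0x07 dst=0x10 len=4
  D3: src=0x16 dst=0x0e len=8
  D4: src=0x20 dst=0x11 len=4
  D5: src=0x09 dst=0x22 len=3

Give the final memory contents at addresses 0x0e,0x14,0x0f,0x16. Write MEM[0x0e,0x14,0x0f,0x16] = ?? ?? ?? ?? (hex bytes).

MEM[0x0e,0x14,0x0f,0x16] = de a0 59 de

D0: mem[0x11..0x15] <- [f0 a0 a5 da af]
D1: mem[0x15..0x16] <- [da de]
D2: mem[0x10..0x13] <- [da de 48 c7]
D3: mem[0x0e..0x15] <- [de 59 bc a9 53 16 f1 85]
D4: mem[0x11..0x14] <- [ac 1b f0 a0]
D5: mem[0x22..0x24] <- [48 c7 db]
query mem[0x0e]=0xde, mem[0x14]=0xa0, mem[0x0f]=0x59, mem[0x16]=0xde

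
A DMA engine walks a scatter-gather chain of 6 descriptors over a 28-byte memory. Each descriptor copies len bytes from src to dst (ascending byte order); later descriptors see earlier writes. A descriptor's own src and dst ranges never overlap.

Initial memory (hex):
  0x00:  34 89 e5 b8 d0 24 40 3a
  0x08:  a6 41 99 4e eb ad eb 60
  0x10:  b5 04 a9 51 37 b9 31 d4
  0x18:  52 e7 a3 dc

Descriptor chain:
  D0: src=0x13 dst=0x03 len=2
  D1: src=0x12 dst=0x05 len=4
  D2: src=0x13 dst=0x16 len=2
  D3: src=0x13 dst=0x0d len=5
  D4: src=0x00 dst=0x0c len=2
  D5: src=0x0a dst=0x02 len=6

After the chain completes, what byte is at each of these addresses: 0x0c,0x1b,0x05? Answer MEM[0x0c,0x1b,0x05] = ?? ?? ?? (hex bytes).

[0] 0x13->0x03 len=2 : 51 37
[1] 0x12->0x05 len=4 : a9 51 37 b9
[2] 0x13->0x16 len=2 : 51 37
[3] 0x13->0x0d len=5 : 51 37 b9 51 37
[4] 0x00->0x0c len=2 : 34 89
[5] 0x0a->0x02 len=6 : 99 4e 34 89 37 b9
query mem[0x0c]=0x34, mem[0x1b]=0xdc, mem[0x05]=0x89

MEM[0x0c,0x1b,0x05] = 34 dc 89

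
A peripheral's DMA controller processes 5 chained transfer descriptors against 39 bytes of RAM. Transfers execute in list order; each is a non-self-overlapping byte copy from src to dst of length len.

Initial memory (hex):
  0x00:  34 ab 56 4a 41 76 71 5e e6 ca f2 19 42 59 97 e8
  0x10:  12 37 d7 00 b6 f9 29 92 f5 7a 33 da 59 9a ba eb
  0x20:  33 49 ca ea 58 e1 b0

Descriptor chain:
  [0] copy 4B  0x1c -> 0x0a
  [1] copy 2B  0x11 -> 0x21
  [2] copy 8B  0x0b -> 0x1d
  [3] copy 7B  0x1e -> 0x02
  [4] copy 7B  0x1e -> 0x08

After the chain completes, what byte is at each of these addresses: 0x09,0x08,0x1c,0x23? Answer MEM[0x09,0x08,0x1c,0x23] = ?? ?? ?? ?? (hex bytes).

MEM[0x09,0x08,0x1c,0x23] = eb ba 59 37

#0 dst[0x0a+4] := {0x59,0x9a,0xba,0xeb}
#1 dst[0x21+2] := {0x37,0xd7}
#2 dst[0x1d+8] := {0x9a,0xba,0xeb,0x97,0xe8,0x12,0x37,0xd7}
#3 dst[0x02+7] := {0xba,0xeb,0x97,0xe8,0x12,0x37,0xd7}
#4 dst[0x08+7] := {0xba,0xeb,0x97,0xe8,0x12,0x37,0xd7}
query mem[0x09]=0xeb, mem[0x08]=0xba, mem[0x1c]=0x59, mem[0x23]=0x37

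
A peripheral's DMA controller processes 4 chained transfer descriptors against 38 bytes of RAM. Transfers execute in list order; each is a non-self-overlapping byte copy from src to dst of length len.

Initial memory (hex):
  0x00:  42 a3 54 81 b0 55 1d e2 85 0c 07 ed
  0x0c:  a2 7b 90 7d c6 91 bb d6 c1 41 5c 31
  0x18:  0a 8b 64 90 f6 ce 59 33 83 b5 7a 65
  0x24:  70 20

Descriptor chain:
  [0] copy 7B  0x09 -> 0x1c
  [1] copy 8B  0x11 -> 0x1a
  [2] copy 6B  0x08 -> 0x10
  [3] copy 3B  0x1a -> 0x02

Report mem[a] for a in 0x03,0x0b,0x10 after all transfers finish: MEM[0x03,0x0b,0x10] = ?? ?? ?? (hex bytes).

MEM[0x03,0x0b,0x10] = bb ed 85

#0 dst[0x1c+7] := {0x0c,0x07,0xed,0xa2,0x7b,0x90,0x7d}
#1 dst[0x1a+8] := {0x91,0xbb,0xd6,0xc1,0x41,0x5c,0x31,0x0a}
#2 dst[0x10+6] := {0x85,0x0c,0x07,0xed,0xa2,0x7b}
#3 dst[0x02+3] := {0x91,0xbb,0xd6}
query mem[0x03]=0xbb, mem[0x0b]=0xed, mem[0x10]=0x85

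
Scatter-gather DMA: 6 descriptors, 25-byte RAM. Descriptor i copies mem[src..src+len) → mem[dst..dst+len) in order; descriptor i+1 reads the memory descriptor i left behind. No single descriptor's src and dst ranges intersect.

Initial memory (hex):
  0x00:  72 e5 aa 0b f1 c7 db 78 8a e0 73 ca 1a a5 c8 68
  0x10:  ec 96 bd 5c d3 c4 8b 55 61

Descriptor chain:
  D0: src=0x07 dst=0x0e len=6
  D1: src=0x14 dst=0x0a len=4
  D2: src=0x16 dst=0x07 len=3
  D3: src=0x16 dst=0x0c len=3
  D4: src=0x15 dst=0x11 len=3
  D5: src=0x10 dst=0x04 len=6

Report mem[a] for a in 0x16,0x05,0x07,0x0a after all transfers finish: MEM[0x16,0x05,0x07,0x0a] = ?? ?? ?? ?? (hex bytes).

#0 dst[0x0e+6] := {0x78,0x8a,0xe0,0x73,0xca,0x1a}
#1 dst[0x0a+4] := {0xd3,0xc4,0x8b,0x55}
#2 dst[0x07+3] := {0x8b,0x55,0x61}
#3 dst[0x0c+3] := {0x8b,0x55,0x61}
#4 dst[0x11+3] := {0xc4,0x8b,0x55}
#5 dst[0x04+6] := {0xe0,0xc4,0x8b,0x55,0xd3,0xc4}
query mem[0x16]=0x8b, mem[0x05]=0xc4, mem[0x07]=0x55, mem[0x0a]=0xd3

MEM[0x16,0x05,0x07,0x0a] = 8b c4 55 d3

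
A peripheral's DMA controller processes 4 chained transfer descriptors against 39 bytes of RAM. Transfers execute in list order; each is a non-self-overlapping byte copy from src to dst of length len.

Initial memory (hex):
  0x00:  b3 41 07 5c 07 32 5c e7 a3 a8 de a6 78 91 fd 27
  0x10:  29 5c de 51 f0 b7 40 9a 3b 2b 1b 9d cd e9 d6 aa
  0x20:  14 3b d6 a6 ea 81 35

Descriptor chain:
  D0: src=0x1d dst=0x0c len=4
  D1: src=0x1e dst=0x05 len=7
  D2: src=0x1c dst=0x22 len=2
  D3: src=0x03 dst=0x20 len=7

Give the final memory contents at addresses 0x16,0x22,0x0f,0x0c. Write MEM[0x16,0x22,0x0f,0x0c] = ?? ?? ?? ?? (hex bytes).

[0] 0x1d->0x0c len=4 : e9 d6 aa 14
[1] 0x1e->0x05 len=7 : d6 aa 14 3b d6 a6 ea
[2] 0x1c->0x22 len=2 : cd e9
[3] 0x03->0x20 len=7 : 5c 07 d6 aa 14 3b d6
query mem[0x16]=0x40, mem[0x22]=0xd6, mem[0x0f]=0x14, mem[0x0c]=0xe9

MEM[0x16,0x22,0x0f,0x0c] = 40 d6 14 e9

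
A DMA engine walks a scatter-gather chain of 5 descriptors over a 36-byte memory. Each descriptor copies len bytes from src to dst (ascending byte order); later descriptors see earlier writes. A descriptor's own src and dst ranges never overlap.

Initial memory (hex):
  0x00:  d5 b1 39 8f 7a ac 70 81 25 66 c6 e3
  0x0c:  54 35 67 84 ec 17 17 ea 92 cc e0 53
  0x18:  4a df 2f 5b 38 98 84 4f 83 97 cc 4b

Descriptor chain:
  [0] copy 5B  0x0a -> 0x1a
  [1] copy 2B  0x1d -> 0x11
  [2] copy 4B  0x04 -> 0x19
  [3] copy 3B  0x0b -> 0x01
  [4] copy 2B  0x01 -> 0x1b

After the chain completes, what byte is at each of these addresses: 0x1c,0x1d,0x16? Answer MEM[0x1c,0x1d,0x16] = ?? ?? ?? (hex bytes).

MEM[0x1c,0x1d,0x16] = 54 35 e0

[0] 0x0a->0x1a len=5 : c6 e3 54 35 67
[1] 0x1d->0x11 len=2 : 35 67
[2] 0x04->0x19 len=4 : 7a ac 70 81
[3] 0x0b->0x01 len=3 : e3 54 35
[4] 0x01->0x1b len=2 : e3 54
query mem[0x1c]=0x54, mem[0x1d]=0x35, mem[0x16]=0xe0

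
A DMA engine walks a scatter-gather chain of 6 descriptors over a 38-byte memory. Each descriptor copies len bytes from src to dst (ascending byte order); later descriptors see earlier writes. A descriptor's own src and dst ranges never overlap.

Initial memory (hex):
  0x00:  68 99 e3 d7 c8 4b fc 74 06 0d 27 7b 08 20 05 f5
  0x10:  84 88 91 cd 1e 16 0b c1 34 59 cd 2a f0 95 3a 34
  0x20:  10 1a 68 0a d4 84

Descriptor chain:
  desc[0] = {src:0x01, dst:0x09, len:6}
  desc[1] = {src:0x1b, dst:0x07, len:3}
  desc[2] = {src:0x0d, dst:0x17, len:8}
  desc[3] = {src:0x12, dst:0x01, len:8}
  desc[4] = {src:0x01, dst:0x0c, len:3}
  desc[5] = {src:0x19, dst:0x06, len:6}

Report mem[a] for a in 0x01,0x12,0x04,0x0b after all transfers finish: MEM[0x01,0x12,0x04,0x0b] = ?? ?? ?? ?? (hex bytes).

#0 dst[0x09+6] := {0x99,0xe3,0xd7,0xc8,0x4b,0xfc}
#1 dst[0x07+3] := {0x2a,0xf0,0x95}
#2 dst[0x17+8] := {0x4b,0xfc,0xf5,0x84,0x88,0x91,0xcd,0x1e}
#3 dst[0x01+8] := {0x91,0xcd,0x1e,0x16,0x0b,0x4b,0xfc,0xf5}
#4 dst[0x0c+3] := {0x91,0xcd,0x1e}
#5 dst[0x06+6] := {0xf5,0x84,0x88,0x91,0xcd,0x1e}
query mem[0x01]=0x91, mem[0x12]=0x91, mem[0x04]=0x16, mem[0x0b]=0x1e

MEM[0x01,0x12,0x04,0x0b] = 91 91 16 1e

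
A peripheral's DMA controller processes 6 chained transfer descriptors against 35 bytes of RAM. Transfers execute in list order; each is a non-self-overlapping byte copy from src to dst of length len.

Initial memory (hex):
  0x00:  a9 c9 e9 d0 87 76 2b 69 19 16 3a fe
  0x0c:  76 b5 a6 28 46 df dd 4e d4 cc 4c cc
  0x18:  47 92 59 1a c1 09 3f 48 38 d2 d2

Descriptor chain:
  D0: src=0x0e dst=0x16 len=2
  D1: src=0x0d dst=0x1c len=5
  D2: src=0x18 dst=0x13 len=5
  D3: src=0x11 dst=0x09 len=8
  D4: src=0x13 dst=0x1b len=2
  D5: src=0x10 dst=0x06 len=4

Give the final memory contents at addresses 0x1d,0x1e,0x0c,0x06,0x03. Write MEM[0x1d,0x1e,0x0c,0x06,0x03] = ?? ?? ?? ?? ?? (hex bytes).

D0: mem[0x16..0x17] <- [a6 28]
D1: mem[0x1c..0x20] <- [b5 a6 28 46 df]
D2: mem[0x13..0x17] <- [47 92 59 1a b5]
D3: mem[0x09..0x10] <- [df dd 47 92 59 1a b5 47]
D4: mem[0x1b..0x1c] <- [47 92]
D5: mem[0x06..0x09] <- [47 df dd 47]
query mem[0x1d]=0xa6, mem[0x1e]=0x28, mem[0x0c]=0x92, mem[0x06]=0x47, mem[0x03]=0xd0

MEM[0x1d,0x1e,0x0c,0x06,0x03] = a6 28 92 47 d0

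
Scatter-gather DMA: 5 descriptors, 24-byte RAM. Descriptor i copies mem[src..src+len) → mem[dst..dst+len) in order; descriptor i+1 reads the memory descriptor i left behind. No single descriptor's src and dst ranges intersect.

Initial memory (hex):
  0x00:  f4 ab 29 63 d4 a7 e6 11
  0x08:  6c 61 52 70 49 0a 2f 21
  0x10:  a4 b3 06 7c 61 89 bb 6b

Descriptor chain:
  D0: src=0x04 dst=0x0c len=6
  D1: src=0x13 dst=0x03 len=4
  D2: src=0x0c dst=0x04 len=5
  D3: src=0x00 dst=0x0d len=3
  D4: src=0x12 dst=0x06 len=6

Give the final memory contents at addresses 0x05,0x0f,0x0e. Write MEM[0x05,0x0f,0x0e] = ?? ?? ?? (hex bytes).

MEM[0x05,0x0f,0x0e] = a7 29 ab

  after D0: wrote 6B at 0x0c = d4a7e6116c61
  after D1: wrote 4B at 0x03 = 7c6189bb
  after D2: wrote 5B at 0x04 = d4a7e6116c
  after D3: wrote 3B at 0x0d = f4ab29
  after D4: wrote 6B at 0x06 = 067c6189bb6b
query mem[0x05]=0xa7, mem[0x0f]=0x29, mem[0x0e]=0xab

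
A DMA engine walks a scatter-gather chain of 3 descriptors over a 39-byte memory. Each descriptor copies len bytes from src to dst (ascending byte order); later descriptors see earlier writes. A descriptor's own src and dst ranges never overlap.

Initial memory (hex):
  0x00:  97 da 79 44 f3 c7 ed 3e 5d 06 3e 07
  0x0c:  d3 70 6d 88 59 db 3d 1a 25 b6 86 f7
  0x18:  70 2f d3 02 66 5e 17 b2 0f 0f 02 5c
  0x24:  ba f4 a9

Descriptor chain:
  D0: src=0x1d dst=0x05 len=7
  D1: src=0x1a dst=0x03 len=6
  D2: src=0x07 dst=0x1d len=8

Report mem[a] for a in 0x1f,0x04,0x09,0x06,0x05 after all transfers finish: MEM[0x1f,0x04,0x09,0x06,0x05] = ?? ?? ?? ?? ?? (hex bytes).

MEM[0x1f,0x04,0x09,0x06,0x05] = 0f 02 0f 5e 66

  after D0: wrote 7B at 0x05 = 5e17b20f0f025c
  after D1: wrote 6B at 0x03 = d302665e17b2
  after D2: wrote 8B at 0x1d = 17b20f025cd3706d
query mem[0x1f]=0x0f, mem[0x04]=0x02, mem[0x09]=0x0f, mem[0x06]=0x5e, mem[0x05]=0x66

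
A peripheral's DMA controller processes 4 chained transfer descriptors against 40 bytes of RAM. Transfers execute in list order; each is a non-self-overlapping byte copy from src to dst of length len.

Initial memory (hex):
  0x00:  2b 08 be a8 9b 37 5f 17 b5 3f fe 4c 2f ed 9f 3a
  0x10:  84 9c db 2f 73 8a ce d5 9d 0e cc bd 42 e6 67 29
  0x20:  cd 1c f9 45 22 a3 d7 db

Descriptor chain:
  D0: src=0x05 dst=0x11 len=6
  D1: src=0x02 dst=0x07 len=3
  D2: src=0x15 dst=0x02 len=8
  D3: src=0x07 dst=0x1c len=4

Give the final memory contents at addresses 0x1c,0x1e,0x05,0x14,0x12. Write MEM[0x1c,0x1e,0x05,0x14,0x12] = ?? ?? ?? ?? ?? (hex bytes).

  after D0: wrote 6B at 0x11 = 375f17b53ffe
  after D1: wrote 3B at 0x07 = bea89b
  after D2: wrote 8B at 0x02 = 3ffed59d0eccbd42
  after D3: wrote 4B at 0x1c = ccbd42fe
query mem[0x1c]=0xcc, mem[0x1e]=0x42, mem[0x05]=0x9d, mem[0x14]=0xb5, mem[0x12]=0x5f

MEM[0x1c,0x1e,0x05,0x14,0x12] = cc 42 9d b5 5f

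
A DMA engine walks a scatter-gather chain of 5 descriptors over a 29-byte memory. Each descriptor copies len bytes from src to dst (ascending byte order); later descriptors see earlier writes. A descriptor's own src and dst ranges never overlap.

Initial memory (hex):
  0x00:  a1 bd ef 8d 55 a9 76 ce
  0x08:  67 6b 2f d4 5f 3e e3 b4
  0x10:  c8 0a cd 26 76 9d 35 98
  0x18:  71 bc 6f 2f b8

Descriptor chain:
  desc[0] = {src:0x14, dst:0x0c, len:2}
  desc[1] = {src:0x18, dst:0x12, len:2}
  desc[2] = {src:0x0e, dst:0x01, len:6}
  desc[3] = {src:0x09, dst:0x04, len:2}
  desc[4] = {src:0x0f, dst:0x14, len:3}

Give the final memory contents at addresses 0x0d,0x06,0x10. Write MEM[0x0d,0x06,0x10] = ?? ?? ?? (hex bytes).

[0] 0x14->0x0c len=2 : 76 9d
[1] 0x18->0x12 len=2 : 71 bc
[2] 0x0e->0x01 len=6 : e3 b4 c8 0a 71 bc
[3] 0x09->0x04 len=2 : 6b 2f
[4] 0x0f->0x14 len=3 : b4 c8 0a
query mem[0x0d]=0x9d, mem[0x06]=0xbc, mem[0x10]=0xc8

MEM[0x0d,0x06,0x10] = 9d bc c8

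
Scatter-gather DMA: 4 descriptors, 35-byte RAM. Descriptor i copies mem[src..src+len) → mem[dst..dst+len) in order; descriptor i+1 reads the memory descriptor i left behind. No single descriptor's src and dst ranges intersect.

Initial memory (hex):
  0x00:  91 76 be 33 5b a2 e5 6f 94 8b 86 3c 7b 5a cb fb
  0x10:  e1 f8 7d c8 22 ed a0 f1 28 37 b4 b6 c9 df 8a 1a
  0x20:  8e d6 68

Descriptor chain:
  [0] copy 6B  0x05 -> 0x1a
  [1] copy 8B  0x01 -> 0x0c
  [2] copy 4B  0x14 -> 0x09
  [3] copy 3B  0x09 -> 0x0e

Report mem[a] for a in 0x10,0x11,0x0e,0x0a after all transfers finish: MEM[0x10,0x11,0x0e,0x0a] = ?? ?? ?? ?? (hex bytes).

#0 dst[0x1a+6] := {0xa2,0xe5,0x6f,0x94,0x8b,0x86}
#1 dst[0x0c+8] := {0x76,0xbe,0x33,0x5b,0xa2,0xe5,0x6f,0x94}
#2 dst[0x09+4] := {0x22,0xed,0xa0,0xf1}
#3 dst[0x0e+3] := {0x22,0xed,0xa0}
query mem[0x10]=0xa0, mem[0x11]=0xe5, mem[0x0e]=0x22, mem[0x0a]=0xed

MEM[0x10,0x11,0x0e,0x0a] = a0 e5 22 ed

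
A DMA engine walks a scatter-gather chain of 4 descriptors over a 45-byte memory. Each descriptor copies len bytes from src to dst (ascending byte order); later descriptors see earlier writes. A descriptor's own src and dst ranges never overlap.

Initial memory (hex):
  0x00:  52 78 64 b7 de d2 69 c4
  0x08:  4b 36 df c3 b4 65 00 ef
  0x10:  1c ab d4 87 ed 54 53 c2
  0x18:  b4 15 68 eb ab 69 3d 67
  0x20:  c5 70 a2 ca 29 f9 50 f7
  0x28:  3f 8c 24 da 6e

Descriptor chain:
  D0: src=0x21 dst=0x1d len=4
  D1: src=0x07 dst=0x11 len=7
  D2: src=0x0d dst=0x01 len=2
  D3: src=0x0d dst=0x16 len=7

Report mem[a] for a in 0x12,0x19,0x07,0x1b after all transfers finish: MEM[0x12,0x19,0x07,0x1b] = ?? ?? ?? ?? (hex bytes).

[0] 0x21->0x1d len=4 : 70 a2 ca 29
[1] 0x07->0x11 len=7 : c4 4b 36 df c3 b4 65
[2] 0x0d->0x01 len=2 : 65 00
[3] 0x0d->0x16 len=7 : 65 00 ef 1c c4 4b 36
query mem[0x12]=0x4b, mem[0x19]=0x1c, mem[0x07]=0xc4, mem[0x1b]=0x4b

MEM[0x12,0x19,0x07,0x1b] = 4b 1c c4 4b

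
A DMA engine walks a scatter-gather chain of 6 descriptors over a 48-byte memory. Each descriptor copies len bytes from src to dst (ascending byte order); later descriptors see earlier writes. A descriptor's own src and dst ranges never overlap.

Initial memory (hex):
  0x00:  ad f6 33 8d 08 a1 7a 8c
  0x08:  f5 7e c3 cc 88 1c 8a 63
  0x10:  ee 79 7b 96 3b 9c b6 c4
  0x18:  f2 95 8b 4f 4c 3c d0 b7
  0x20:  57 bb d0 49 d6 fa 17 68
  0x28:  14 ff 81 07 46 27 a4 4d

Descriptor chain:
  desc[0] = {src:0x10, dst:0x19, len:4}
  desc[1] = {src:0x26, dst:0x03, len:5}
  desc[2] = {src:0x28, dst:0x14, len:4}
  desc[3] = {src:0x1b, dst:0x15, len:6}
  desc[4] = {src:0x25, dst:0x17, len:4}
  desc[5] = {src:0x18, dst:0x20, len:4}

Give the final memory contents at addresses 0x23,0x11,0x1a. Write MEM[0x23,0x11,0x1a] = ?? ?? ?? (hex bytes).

MEM[0x23,0x11,0x1a] = 7b 79 14

[0] 0x10->0x19 len=4 : ee 79 7b 96
[1] 0x26->0x03 len=5 : 17 68 14 ff 81
[2] 0x28->0x14 len=4 : 14 ff 81 07
[3] 0x1b->0x15 len=6 : 7b 96 3c d0 b7 57
[4] 0x25->0x17 len=4 : fa 17 68 14
[5] 0x18->0x20 len=4 : 17 68 14 7b
query mem[0x23]=0x7b, mem[0x11]=0x79, mem[0x1a]=0x14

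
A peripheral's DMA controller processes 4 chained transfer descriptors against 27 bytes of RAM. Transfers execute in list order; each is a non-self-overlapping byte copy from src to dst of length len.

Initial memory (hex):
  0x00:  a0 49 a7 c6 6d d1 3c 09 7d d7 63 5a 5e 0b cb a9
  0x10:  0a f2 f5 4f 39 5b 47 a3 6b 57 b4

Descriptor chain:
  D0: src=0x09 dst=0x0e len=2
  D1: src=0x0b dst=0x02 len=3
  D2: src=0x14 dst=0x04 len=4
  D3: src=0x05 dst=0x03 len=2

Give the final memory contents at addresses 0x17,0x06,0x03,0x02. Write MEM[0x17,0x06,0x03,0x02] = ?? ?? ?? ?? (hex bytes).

[0] 0x09->0x0e len=2 : d7 63
[1] 0x0b->0x02 len=3 : 5a 5e 0b
[2] 0x14->0x04 len=4 : 39 5b 47 a3
[3] 0x05->0x03 len=2 : 5b 47
query mem[0x17]=0xa3, mem[0x06]=0x47, mem[0x03]=0x5b, mem[0x02]=0x5a

MEM[0x17,0x06,0x03,0x02] = a3 47 5b 5a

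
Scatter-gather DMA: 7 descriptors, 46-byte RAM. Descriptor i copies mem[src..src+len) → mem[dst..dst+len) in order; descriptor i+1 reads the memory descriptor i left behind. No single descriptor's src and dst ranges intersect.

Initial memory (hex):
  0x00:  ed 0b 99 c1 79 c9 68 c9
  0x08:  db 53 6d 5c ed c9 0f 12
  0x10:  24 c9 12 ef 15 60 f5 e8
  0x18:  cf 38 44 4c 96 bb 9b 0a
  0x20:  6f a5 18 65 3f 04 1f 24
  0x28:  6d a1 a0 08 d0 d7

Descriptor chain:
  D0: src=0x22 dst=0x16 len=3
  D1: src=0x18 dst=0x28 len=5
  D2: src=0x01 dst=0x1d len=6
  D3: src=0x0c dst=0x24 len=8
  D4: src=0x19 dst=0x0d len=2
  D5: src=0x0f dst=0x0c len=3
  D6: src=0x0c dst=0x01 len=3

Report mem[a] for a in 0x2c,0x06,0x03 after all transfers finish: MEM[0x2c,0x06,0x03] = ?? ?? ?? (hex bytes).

D0: mem[0x16..0x18] <- [18 65 3f]
D1: mem[0x28..0x2c] <- [3f 38 44 4c 96]
D2: mem[0x1d..0x22] <- [0b 99 c1 79 c9 68]
D3: mem[0x24..0x2b] <- [ed c9 0f 12 24 c9 12 ef]
D4: mem[0x0d..0x0e] <- [38 44]
D5: mem[0x0c..0x0e] <- [12 24 c9]
D6: mem[0x01..0x03] <- [12 24 c9]
query mem[0x2c]=0x96, mem[0x06]=0x68, mem[0x03]=0xc9

MEM[0x2c,0x06,0x03] = 96 68 c9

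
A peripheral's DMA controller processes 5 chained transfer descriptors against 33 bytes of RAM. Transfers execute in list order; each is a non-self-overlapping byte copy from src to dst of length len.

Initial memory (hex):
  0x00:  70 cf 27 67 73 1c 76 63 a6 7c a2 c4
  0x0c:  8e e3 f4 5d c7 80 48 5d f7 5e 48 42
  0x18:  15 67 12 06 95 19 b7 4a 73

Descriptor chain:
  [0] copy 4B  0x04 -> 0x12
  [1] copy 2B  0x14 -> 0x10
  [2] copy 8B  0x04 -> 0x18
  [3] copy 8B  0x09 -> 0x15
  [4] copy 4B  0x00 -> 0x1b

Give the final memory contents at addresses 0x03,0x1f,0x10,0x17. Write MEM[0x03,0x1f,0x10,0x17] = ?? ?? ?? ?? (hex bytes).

D0: mem[0x12..0x15] <- [73 1c 76 63]
D1: mem[0x10..0x11] <- [76 63]
D2: mem[0x18..0x1f] <- [73 1c 76 63 a6 7c a2 c4]
D3: mem[0x15..0x1c] <- [7c a2 c4 8e e3 f4 5d 76]
D4: mem[0x1b..0x1e] <- [70 cf 27 67]
query mem[0x03]=0x67, mem[0x1f]=0xc4, mem[0x10]=0x76, mem[0x17]=0xc4

MEM[0x03,0x1f,0x10,0x17] = 67 c4 76 c4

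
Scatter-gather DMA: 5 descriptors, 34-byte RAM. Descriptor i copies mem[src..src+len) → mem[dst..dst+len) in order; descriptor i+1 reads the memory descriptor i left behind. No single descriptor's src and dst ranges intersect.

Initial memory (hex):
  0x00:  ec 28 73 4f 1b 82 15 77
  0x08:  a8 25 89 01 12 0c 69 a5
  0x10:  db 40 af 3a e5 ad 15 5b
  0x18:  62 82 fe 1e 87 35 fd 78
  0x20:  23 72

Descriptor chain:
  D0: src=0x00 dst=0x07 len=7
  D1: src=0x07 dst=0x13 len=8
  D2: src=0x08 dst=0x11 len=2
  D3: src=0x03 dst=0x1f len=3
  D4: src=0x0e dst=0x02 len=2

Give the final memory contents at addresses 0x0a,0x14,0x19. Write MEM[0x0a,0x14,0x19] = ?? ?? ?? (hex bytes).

MEM[0x0a,0x14,0x19] = 4f 28 15

  after D0: wrote 7B at 0x07 = ec28734f1b8215
  after D1: wrote 8B at 0x13 = ec28734f1b821569
  after D2: wrote 2B at 0x11 = 2873
  after D3: wrote 3B at 0x1f = 4f1b82
  after D4: wrote 2B at 0x02 = 69a5
query mem[0x0a]=0x4f, mem[0x14]=0x28, mem[0x19]=0x15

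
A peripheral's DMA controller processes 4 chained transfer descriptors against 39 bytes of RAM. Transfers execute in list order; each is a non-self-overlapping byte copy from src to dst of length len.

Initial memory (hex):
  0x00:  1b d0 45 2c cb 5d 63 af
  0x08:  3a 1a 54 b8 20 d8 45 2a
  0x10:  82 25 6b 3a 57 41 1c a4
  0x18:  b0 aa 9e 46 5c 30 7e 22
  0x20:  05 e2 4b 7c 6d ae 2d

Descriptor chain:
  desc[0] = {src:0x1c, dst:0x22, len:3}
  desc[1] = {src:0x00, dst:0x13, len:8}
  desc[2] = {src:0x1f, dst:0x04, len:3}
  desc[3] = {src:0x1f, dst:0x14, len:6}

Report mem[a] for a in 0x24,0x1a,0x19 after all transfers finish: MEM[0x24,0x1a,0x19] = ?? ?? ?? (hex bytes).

MEM[0x24,0x1a,0x19] = 7e af 7e

#0 dst[0x22+3] := {0x5c,0x30,0x7e}
#1 dst[0x13+8] := {0x1b,0xd0,0x45,0x2c,0xcb,0x5d,0x63,0xaf}
#2 dst[0x04+3] := {0x22,0x05,0xe2}
#3 dst[0x14+6] := {0x22,0x05,0xe2,0x5c,0x30,0x7e}
query mem[0x24]=0x7e, mem[0x1a]=0xaf, mem[0x19]=0x7e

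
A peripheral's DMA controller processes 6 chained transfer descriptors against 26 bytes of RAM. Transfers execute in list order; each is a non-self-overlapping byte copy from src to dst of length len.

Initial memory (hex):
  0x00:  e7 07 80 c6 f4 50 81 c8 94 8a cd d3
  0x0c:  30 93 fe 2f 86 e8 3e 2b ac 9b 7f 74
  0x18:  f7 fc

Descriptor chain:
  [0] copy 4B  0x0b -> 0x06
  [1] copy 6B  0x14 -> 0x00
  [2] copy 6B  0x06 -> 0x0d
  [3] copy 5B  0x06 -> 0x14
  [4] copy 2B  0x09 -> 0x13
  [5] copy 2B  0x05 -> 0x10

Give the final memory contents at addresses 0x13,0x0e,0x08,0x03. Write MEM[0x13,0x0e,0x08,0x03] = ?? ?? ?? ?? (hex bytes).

#0 dst[0x06+4] := {0xd3,0x30,0x93,0xfe}
#1 dst[0x00+6] := {0xac,0x9b,0x7f,0x74,0xf7,0xfc}
#2 dst[0x0d+6] := {0xd3,0x30,0x93,0xfe,0xcd,0xd3}
#3 dst[0x14+5] := {0xd3,0x30,0x93,0xfe,0xcd}
#4 dst[0x13+2] := {0xfe,0xcd}
#5 dst[0x10+2] := {0xfc,0xd3}
query mem[0x13]=0xfe, mem[0x0e]=0x30, mem[0x08]=0x93, mem[0x03]=0x74

MEM[0x13,0x0e,0x08,0x03] = fe 30 93 74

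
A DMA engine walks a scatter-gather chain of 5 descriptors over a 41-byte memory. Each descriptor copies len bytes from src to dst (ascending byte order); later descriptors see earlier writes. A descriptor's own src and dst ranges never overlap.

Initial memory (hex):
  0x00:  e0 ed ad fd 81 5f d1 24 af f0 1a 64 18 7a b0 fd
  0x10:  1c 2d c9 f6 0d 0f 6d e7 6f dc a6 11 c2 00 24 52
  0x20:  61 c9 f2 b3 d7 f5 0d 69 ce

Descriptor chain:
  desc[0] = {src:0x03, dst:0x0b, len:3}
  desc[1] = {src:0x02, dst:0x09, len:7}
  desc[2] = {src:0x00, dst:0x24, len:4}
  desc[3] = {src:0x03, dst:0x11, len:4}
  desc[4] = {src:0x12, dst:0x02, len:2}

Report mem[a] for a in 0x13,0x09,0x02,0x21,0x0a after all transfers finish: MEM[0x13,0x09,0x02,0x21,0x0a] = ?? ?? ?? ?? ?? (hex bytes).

D0: mem[0x0b..0x0d] <- [fd 81 5f]
D1: mem[0x09..0x0f] <- [ad fd 81 5f d1 24 af]
D2: mem[0x24..0x27] <- [e0 ed ad fd]
D3: mem[0x11..0x14] <- [fd 81 5f d1]
D4: mem[0x02..0x03] <- [81 5f]
query mem[0x13]=0x5f, mem[0x09]=0xad, mem[0x02]=0x81, mem[0x21]=0xc9, mem[0x0a]=0xfd

MEM[0x13,0x09,0x02,0x21,0x0a] = 5f ad 81 c9 fd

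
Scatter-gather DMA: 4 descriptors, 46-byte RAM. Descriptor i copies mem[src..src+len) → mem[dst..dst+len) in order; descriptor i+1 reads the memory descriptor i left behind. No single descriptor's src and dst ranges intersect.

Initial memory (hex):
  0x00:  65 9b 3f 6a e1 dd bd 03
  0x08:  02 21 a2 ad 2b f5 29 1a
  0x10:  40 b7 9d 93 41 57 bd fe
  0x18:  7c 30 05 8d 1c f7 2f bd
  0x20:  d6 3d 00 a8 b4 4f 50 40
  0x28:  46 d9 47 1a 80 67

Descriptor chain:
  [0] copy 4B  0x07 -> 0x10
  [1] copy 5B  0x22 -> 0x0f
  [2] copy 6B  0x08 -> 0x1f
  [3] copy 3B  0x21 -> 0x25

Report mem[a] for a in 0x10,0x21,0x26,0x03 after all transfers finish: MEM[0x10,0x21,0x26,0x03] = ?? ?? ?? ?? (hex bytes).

MEM[0x10,0x21,0x26,0x03] = a8 a2 ad 6a

#0 dst[0x10+4] := {0x03,0x02,0x21,0xa2}
#1 dst[0x0f+5] := {0x00,0xa8,0xb4,0x4f,0x50}
#2 dst[0x1f+6] := {0x02,0x21,0xa2,0xad,0x2b,0xf5}
#3 dst[0x25+3] := {0xa2,0xad,0x2b}
query mem[0x10]=0xa8, mem[0x21]=0xa2, mem[0x26]=0xad, mem[0x03]=0x6a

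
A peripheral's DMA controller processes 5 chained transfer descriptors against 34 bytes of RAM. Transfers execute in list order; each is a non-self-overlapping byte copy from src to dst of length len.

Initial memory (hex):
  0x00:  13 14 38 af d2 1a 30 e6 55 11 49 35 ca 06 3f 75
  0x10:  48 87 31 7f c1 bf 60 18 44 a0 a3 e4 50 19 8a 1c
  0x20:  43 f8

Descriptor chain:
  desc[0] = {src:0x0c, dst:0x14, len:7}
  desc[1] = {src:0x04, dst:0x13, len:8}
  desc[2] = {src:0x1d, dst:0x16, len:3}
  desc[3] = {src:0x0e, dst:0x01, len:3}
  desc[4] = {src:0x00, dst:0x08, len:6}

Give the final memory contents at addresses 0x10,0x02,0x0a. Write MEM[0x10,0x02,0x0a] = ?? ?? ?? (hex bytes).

MEM[0x10,0x02,0x0a] = 48 75 75

D0: mem[0x14..0x1a] <- [ca 06 3f 75 48 87 31]
D1: mem[0x13..0x1a] <- [d2 1a 30 e6 55 11 49 35]
D2: mem[0x16..0x18] <- [19 8a 1c]
D3: mem[0x01..0x03] <- [3f 75 48]
D4: mem[0x08..0x0d] <- [13 3f 75 48 d2 1a]
query mem[0x10]=0x48, mem[0x02]=0x75, mem[0x0a]=0x75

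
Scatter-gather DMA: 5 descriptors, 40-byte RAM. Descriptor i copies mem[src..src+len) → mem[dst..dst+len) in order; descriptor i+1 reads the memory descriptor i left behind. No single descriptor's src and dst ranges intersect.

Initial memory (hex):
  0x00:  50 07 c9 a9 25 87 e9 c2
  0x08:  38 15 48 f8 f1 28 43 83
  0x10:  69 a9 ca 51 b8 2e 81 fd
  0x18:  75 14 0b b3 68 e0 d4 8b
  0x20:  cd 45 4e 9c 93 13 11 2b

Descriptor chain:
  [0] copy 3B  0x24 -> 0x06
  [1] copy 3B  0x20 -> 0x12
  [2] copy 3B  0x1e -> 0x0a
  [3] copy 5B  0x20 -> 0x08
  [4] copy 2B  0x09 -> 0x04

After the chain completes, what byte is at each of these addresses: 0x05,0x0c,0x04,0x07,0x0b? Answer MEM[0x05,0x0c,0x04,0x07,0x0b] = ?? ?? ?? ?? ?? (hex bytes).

[0] 0x24->0x06 len=3 : 93 13 11
[1] 0x20->0x12 len=3 : cd 45 4e
[2] 0x1e->0x0a len=3 : d4 8b cd
[3] 0x20->0x08 len=5 : cd 45 4e 9c 93
[4] 0x09->0x04 len=2 : 45 4e
query mem[0x05]=0x4e, mem[0x0c]=0x93, mem[0x04]=0x45, mem[0x07]=0x13, mem[0x0b]=0x9c

MEM[0x05,0x0c,0x04,0x07,0x0b] = 4e 93 45 13 9c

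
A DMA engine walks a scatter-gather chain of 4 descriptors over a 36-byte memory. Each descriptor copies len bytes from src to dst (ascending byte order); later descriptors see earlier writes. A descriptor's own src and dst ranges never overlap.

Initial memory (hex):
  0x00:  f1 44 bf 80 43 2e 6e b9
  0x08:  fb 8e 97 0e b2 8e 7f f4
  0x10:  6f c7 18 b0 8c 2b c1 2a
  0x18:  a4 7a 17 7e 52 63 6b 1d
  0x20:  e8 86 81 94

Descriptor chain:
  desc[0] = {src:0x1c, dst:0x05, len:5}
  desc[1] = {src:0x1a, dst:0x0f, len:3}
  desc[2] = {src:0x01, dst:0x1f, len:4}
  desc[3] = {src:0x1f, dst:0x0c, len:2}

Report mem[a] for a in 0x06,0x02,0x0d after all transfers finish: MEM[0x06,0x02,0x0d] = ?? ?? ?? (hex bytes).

MEM[0x06,0x02,0x0d] = 63 bf bf

D0: mem[0x05..0x09] <- [52 63 6b 1d e8]
D1: mem[0x0f..0x11] <- [17 7e 52]
D2: mem[0x1f..0x22] <- [44 bf 80 43]
D3: mem[0x0c..0x0d] <- [44 bf]
query mem[0x06]=0x63, mem[0x02]=0xbf, mem[0x0d]=0xbf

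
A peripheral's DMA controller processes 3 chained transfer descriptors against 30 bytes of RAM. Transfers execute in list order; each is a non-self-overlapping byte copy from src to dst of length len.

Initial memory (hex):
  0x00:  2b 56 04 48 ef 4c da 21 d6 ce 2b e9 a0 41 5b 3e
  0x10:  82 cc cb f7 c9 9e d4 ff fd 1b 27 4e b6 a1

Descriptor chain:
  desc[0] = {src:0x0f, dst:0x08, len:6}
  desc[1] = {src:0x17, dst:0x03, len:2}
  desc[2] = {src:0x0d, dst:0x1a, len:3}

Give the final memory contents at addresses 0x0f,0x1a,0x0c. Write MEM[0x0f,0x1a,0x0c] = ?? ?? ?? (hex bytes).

MEM[0x0f,0x1a,0x0c] = 3e c9 f7

#0 dst[0x08+6] := {0x3e,0x82,0xcc,0xcb,0xf7,0xc9}
#1 dst[0x03+2] := {0xff,0xfd}
#2 dst[0x1a+3] := {0xc9,0x5b,0x3e}
query mem[0x0f]=0x3e, mem[0x1a]=0xc9, mem[0x0c]=0xf7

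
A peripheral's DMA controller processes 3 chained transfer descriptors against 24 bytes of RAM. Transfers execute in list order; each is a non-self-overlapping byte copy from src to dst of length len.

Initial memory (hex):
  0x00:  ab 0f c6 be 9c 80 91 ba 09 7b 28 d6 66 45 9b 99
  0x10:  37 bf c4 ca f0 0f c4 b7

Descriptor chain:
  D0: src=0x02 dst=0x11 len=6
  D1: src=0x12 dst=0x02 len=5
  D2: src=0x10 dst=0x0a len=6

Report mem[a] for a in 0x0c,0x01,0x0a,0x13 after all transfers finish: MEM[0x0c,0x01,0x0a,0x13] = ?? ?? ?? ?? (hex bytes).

MEM[0x0c,0x01,0x0a,0x13] = be 0f 37 9c

D0: mem[0x11..0x16] <- [c6 be 9c 80 91 ba]
D1: mem[0x02..0x06] <- [be 9c 80 91 ba]
D2: mem[0x0a..0x0f] <- [37 c6 be 9c 80 91]
query mem[0x0c]=0xbe, mem[0x01]=0x0f, mem[0x0a]=0x37, mem[0x13]=0x9c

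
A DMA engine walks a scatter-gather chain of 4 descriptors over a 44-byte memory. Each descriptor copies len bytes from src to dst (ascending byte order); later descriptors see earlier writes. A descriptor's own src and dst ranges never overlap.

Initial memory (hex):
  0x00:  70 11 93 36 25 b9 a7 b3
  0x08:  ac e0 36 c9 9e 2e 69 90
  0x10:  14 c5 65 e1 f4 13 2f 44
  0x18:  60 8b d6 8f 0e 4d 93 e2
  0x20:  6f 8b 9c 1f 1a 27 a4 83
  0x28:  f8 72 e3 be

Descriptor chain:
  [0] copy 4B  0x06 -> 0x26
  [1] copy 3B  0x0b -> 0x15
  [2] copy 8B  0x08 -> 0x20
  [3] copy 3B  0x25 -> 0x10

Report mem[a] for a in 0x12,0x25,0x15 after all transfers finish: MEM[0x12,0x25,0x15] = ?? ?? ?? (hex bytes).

[0] 0x06->0x26 len=4 : a7 b3 ac e0
[1] 0x0b->0x15 len=3 : c9 9e 2e
[2] 0x08->0x20 len=8 : ac e0 36 c9 9e 2e 69 90
[3] 0x25->0x10 len=3 : 2e 69 90
query mem[0x12]=0x90, mem[0x25]=0x2e, mem[0x15]=0xc9

MEM[0x12,0x25,0x15] = 90 2e c9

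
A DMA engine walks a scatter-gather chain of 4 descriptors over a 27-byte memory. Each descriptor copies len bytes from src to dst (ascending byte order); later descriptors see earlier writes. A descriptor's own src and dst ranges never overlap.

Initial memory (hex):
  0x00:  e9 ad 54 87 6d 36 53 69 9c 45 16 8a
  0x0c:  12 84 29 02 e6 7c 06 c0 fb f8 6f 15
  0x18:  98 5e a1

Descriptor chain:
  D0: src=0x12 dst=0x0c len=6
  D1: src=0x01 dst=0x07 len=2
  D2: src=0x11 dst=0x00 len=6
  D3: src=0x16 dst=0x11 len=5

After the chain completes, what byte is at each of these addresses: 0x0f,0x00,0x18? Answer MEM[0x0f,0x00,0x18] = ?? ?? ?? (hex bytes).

MEM[0x0f,0x00,0x18] = f8 15 98

D0: mem[0x0c..0x11] <- [06 c0 fb f8 6f 15]
D1: mem[0x07..0x08] <- [ad 54]
D2: mem[0x00..0x05] <- [15 06 c0 fb f8 6f]
D3: mem[0x11..0x15] <- [6f 15 98 5e a1]
query mem[0x0f]=0xf8, mem[0x00]=0x15, mem[0x18]=0x98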